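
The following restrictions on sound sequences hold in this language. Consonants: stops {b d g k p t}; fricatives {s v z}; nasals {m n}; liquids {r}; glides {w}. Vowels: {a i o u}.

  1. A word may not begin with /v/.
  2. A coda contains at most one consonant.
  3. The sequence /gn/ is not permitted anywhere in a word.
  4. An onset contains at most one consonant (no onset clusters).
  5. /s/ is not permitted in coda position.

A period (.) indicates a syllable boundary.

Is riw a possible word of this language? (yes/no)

yes

riw — σ1 onset /r/, coda /w/ ok → permitted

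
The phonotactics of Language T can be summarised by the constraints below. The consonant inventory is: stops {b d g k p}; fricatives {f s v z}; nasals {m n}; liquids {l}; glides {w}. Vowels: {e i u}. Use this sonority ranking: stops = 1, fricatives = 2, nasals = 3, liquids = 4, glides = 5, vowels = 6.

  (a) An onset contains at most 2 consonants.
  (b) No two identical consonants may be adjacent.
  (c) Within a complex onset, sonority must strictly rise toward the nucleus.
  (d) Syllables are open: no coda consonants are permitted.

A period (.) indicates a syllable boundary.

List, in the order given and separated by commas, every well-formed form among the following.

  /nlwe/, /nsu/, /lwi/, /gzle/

/lwi/

/nlwe/ — violates constraint (a): syllable 1 onset /nlw/ has 3 consonants (> 2) → ill-formed
/nsu/ — violates constraint (c): syllable 1 onset /ns/: /n/ (nasal, 3) → /s/ (fricative, 2) does not rise → ill-formed
/lwi/ — σ1 onset /lw/ (4→5 rises), coda /∅/ ok → well-formed
/gzle/ — violates constraint (a): syllable 1 onset /gzl/ has 3 consonants (> 2) → ill-formed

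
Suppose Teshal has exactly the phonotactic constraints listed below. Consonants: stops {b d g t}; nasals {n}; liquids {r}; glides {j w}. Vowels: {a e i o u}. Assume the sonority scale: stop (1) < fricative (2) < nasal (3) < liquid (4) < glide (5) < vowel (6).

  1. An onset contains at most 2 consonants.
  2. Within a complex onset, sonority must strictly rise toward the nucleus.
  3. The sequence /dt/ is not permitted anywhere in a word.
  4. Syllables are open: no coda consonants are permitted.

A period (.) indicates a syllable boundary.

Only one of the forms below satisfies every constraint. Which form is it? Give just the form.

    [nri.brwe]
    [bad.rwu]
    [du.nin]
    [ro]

[ro]

[nri.brwe] — violates constraint 1: syllable 2 onset /brw/ has 3 consonants (> 2) → ill-formed
[bad.rwu] — violates constraint 4: syllable 1 coda /d/ has 1 consonant (> 0) → ill-formed
[du.nin] — violates constraint 4: syllable 2 coda /n/ has 1 consonant (> 0) → ill-formed
[ro] — σ1 onset /r/, coda /∅/ ok → well-formed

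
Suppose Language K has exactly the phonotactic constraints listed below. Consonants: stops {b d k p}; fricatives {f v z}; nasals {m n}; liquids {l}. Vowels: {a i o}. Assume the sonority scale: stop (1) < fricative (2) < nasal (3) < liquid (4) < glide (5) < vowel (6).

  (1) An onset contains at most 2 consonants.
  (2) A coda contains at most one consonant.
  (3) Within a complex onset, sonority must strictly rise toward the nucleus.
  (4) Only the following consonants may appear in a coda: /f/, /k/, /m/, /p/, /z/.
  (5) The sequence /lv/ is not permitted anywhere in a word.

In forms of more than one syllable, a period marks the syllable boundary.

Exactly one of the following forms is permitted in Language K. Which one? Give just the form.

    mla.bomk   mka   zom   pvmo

zom

mla.bomk — violates constraint 2: syllable 2 coda /mk/ has 2 consonants (> 1) → not permitted
mka — violates constraint 3: syllable 1 onset /mk/: /m/ (nasal, 3) → /k/ (stop, 1) does not rise → not permitted
zom — σ1 onset /z/, coda /m/ ok → permitted
pvmo — violates constraint 1: syllable 1 onset /pvm/ has 3 consonants (> 2) → not permitted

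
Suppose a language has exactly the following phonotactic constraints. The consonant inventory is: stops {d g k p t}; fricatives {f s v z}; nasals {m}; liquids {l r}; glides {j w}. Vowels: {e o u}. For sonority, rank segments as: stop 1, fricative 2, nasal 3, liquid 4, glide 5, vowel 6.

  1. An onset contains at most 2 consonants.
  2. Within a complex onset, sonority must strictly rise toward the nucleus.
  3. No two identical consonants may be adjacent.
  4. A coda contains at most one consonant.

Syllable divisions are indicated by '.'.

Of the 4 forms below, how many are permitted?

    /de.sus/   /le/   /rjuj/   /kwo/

4

/de.sus/ — σ1 onset /d/, coda /∅/ ok; σ2 onset /s/, coda /s/ ok → permitted
/le/ — σ1 onset /l/, coda /∅/ ok → permitted
/rjuj/ — σ1 onset /rj/ (4→5 rises), coda /j/ ok → permitted
/kwo/ — σ1 onset /kw/ (1→5 rises), coda /∅/ ok → permitted
Permitted: /de.sus/, /le/, /rjuj/, /kwo/ → 4.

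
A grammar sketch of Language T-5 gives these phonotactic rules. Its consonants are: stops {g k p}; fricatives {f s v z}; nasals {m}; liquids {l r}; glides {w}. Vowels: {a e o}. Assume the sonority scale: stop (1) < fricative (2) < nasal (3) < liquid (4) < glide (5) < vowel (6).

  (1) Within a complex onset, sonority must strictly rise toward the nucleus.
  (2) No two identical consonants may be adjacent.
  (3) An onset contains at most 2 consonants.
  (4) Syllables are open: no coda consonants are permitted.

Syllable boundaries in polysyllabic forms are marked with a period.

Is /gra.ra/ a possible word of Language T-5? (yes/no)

/gra.ra/ — σ1 onset /gr/ (1→4 rises), coda /∅/ ok; σ2 onset /r/, coda /∅/ ok → well-formed

yes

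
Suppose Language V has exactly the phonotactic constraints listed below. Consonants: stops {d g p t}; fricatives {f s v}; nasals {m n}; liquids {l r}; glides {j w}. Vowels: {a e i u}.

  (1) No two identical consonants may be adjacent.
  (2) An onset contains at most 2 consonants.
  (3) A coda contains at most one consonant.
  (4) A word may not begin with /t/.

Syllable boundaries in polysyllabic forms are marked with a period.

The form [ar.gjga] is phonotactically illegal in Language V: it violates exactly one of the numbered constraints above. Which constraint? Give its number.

[ar.gjga]: syllable 2 onset /gjg/ has 3 consonants (> 2).
This is a violation of constraint 2: "An onset contains at most 2 consonants."
The remaining constraints (1, 3, 4) are satisfied.

2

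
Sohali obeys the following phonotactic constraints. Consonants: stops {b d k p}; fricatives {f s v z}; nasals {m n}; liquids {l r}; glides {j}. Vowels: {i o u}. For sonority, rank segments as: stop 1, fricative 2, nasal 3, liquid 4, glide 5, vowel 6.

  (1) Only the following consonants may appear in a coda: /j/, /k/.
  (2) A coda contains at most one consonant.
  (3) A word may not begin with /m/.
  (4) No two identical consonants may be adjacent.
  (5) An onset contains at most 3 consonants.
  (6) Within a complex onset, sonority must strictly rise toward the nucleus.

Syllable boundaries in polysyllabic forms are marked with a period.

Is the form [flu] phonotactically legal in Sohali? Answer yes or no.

yes

[flu] — σ1 onset /fl/ (2→4 rises), coda /∅/ ok → phonotactically legal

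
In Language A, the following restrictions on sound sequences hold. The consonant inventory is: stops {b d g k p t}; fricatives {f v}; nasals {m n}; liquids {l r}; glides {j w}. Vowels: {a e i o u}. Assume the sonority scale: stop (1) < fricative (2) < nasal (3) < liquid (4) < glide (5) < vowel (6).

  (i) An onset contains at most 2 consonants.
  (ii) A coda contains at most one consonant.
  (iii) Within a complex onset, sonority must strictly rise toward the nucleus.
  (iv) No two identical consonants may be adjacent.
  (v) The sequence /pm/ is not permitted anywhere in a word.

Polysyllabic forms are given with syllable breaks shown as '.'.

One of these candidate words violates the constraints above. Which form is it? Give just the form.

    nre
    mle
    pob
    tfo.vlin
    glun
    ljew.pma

ljew.pma

nre — σ1 onset /nr/ (3→4 rises), coda /∅/ ok → well-formed
mle — σ1 onset /ml/ (3→4 rises), coda /∅/ ok → well-formed
pob — σ1 onset /p/, coda /b/ ok → well-formed
tfo.vlin — σ1 onset /tf/ (1→2 rises), coda /∅/ ok; σ2 onset /vl/ (2→4 rises), coda /n/ ok → well-formed
glun — σ1 onset /gl/ (1→4 rises), coda /n/ ok → well-formed
ljew.pma — violates constraint (v): contains banned sequence /pm/ → ill-formed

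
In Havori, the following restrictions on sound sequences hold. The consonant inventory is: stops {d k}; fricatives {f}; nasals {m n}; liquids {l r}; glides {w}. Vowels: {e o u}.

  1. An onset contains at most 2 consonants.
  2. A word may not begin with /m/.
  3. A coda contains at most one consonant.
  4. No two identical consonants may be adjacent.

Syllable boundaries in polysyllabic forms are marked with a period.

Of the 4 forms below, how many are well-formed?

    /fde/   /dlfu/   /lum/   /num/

/fde/ — σ1 onset /fd/ (2C), coda /∅/ ok → well-formed
/dlfu/ — violates constraint 1: syllable 1 onset /dlf/ has 3 consonants (> 2) → ill-formed
/lum/ — σ1 onset /l/, coda /m/ ok → well-formed
/num/ — σ1 onset /n/, coda /m/ ok → well-formed
Well-formed: /fde/, /lum/, /num/ → 3.

3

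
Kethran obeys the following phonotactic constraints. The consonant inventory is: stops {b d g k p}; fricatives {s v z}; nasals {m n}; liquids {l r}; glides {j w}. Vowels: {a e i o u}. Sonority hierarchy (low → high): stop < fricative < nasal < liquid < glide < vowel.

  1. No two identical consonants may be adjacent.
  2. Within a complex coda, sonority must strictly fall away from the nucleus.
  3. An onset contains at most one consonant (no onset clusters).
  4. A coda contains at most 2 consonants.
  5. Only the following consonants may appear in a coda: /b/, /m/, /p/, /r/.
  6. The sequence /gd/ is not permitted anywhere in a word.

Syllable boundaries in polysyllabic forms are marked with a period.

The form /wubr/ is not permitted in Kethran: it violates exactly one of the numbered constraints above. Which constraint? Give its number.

/wubr/: syllable 1 coda /br/: /b/ (stop, 1) → /r/ (liquid, 4) does not fall.
This is a violation of constraint 2: "Within a complex coda, sonority must strictly fall away from the nucleus."
The remaining constraints (1, 3, 4, 5, 6) are satisfied.

2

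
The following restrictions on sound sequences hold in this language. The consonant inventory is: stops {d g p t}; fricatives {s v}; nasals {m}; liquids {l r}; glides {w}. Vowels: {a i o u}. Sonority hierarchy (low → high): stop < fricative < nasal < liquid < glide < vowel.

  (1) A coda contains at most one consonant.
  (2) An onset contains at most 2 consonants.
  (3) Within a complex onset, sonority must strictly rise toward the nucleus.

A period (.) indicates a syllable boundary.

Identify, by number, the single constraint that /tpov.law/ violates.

/tpov.law/: syllable 1 onset /tp/: /t/ (stop, 1) → /p/ (stop, 1) does not rise.
This is a violation of constraint 3: "Within a complex onset, sonority must strictly rise toward the nucleus."
The remaining constraints (1, 2) are satisfied.

3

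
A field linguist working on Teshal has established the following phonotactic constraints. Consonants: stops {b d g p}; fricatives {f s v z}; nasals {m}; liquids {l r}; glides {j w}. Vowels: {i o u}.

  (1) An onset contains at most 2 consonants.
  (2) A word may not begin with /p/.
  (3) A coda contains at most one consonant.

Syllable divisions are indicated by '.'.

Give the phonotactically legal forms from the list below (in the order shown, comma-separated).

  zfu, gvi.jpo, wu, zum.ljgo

zfu — σ1 onset /zf/ (2C), coda /∅/ ok → phonotactically legal
gvi.jpo — σ1 onset /gv/ (2C), coda /∅/ ok; σ2 onset /jp/ (2C), coda /∅/ ok → phonotactically legal
wu — σ1 onset /w/, coda /∅/ ok → phonotactically legal
zum.ljgo — violates constraint 1: syllable 2 onset /ljg/ has 3 consonants (> 2) → phonotactically illegal

zfu, gvi.jpo, wu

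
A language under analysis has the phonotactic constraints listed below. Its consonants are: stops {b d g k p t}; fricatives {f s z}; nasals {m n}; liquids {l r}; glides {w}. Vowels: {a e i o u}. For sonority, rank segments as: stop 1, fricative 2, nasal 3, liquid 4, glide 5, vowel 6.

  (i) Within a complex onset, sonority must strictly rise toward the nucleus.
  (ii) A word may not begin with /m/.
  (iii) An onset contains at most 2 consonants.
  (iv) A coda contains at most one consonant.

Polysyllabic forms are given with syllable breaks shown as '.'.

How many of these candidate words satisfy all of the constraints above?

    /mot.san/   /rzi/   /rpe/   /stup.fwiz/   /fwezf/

0

/mot.san/ — violates constraint (ii): word begins with /m/ → ill-formed
/rzi/ — violates constraint (i): syllable 1 onset /rz/: /r/ (liquid, 4) → /z/ (fricative, 2) does not rise → ill-formed
/rpe/ — violates constraint (i): syllable 1 onset /rp/: /r/ (liquid, 4) → /p/ (stop, 1) does not rise → ill-formed
/stup.fwiz/ — violates constraint (i): syllable 1 onset /st/: /s/ (fricative, 2) → /t/ (stop, 1) does not rise → ill-formed
/fwezf/ — violates constraint (iv): syllable 1 coda /zf/ has 2 consonants (> 1) → ill-formed
No form is well-formed → 0.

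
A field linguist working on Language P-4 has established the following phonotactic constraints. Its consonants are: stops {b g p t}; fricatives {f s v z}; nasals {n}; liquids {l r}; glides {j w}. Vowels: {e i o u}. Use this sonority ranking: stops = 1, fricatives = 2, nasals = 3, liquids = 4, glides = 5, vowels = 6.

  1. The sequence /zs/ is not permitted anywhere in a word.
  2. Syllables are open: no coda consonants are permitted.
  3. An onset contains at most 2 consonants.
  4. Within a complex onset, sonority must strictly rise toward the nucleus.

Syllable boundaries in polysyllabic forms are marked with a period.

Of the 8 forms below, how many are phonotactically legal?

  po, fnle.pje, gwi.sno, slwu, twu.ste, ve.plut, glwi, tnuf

2

po — σ1 onset /p/, coda /∅/ ok → phonotactically legal
fnle.pje — violates constraint 3: syllable 1 onset /fnl/ has 3 consonants (> 2) → phonotactically illegal
gwi.sno — σ1 onset /gw/ (1→5 rises), coda /∅/ ok; σ2 onset /sn/ (2→3 rises), coda /∅/ ok → phonotactically legal
slwu — violates constraint 3: syllable 1 onset /slw/ has 3 consonants (> 2) → phonotactically illegal
twu.ste — violates constraint 4: syllable 2 onset /st/: /s/ (fricative, 2) → /t/ (stop, 1) does not rise → phonotactically illegal
ve.plut — violates constraint 2: syllable 2 coda /t/ has 1 consonant (> 0) → phonotactically illegal
glwi — violates constraint 3: syllable 1 onset /glw/ has 3 consonants (> 2) → phonotactically illegal
tnuf — violates constraint 2: syllable 1 coda /f/ has 1 consonant (> 0) → phonotactically illegal
Phonotactically legal: po, gwi.sno → 2.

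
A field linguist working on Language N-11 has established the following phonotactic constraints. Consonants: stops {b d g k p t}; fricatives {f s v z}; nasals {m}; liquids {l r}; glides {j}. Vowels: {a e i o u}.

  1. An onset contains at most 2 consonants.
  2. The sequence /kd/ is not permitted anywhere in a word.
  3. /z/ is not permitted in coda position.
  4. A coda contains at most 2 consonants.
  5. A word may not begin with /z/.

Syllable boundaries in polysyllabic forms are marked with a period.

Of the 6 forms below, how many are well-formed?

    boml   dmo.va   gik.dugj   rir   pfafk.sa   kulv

5

boml — σ1 onset /b/, coda /ml/ (2C) ok → well-formed
dmo.va — σ1 onset /dm/ (2C), coda /∅/ ok; σ2 onset /v/, coda /∅/ ok → well-formed
gik.dugj — violates constraint 2: contains banned sequence /kd/ → ill-formed
rir — σ1 onset /r/, coda /r/ ok → well-formed
pfafk.sa — σ1 onset /pf/ (2C), coda /fk/ (2C) ok; σ2 onset /s/, coda /∅/ ok → well-formed
kulv — σ1 onset /k/, coda /lv/ (2C) ok → well-formed
Well-formed: boml, dmo.va, rir, pfafk.sa, kulv → 5.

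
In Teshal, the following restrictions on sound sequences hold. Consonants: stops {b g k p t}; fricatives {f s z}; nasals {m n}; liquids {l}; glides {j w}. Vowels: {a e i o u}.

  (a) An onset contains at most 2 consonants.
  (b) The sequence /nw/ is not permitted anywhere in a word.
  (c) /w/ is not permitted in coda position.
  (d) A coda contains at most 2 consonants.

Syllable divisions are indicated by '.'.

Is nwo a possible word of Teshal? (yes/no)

no

nwo — violates constraint (b): contains banned sequence /nw/ → phonotactically illegal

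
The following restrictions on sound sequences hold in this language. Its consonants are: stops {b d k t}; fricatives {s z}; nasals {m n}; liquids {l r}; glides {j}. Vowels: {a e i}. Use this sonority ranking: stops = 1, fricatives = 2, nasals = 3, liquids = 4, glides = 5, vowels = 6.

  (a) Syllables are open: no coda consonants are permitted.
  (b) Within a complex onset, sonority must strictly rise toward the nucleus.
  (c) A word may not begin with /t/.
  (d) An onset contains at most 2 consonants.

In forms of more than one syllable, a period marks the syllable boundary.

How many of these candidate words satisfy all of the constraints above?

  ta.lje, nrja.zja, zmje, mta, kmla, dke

0

ta.lje — violates constraint (c): word begins with /t/ → illicit
nrja.zja — violates constraint (d): syllable 1 onset /nrj/ has 3 consonants (> 2) → illicit
zmje — violates constraint (d): syllable 1 onset /zmj/ has 3 consonants (> 2) → illicit
mta — violates constraint (b): syllable 1 onset /mt/: /m/ (nasal, 3) → /t/ (stop, 1) does not rise → illicit
kmla — violates constraint (d): syllable 1 onset /kml/ has 3 consonants (> 2) → illicit
dke — violates constraint (b): syllable 1 onset /dk/: /d/ (stop, 1) → /k/ (stop, 1) does not rise → illicit
No form is licit → 0.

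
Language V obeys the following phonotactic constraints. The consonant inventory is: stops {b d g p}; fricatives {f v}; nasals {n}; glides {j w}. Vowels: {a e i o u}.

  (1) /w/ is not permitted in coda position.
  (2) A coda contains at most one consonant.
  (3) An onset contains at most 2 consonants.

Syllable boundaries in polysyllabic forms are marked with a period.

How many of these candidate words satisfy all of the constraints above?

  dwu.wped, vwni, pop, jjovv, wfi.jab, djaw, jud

4

dwu.wped — σ1 onset /dw/ (2C), coda /∅/ ok; σ2 onset /wp/ (2C), coda /d/ ok → licit
vwni — violates constraint 3: syllable 1 onset /vwn/ has 3 consonants (> 2) → illicit
pop — σ1 onset /p/, coda /p/ ok → licit
jjovv — violates constraint 2: syllable 1 coda /vv/ has 2 consonants (> 1) → illicit
wfi.jab — σ1 onset /wf/ (2C), coda /∅/ ok; σ2 onset /j/, coda /b/ ok → licit
djaw — violates constraint 1: syllable 1 coda contains /w/ → illicit
jud — σ1 onset /j/, coda /d/ ok → licit
Licit: dwu.wped, pop, wfi.jab, jud → 4.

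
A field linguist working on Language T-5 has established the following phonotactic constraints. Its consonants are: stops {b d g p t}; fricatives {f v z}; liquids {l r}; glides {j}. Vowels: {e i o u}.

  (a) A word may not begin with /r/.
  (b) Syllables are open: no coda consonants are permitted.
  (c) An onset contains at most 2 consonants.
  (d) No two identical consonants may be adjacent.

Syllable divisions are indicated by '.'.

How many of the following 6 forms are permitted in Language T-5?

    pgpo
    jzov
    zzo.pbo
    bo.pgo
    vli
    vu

3

pgpo — violates constraint (c): syllable 1 onset /pgp/ has 3 consonants (> 2) → not permitted
jzov — violates constraint (b): syllable 1 coda /v/ has 1 consonant (> 0) → not permitted
zzo.pbo — violates constraint (d): adjacent identical consonants /zz/ → not permitted
bo.pgo — σ1 onset /b/, coda /∅/ ok; σ2 onset /pg/ (2C), coda /∅/ ok → permitted
vli — σ1 onset /vl/ (2C), coda /∅/ ok → permitted
vu — σ1 onset /v/, coda /∅/ ok → permitted
Permitted: bo.pgo, vli, vu → 3.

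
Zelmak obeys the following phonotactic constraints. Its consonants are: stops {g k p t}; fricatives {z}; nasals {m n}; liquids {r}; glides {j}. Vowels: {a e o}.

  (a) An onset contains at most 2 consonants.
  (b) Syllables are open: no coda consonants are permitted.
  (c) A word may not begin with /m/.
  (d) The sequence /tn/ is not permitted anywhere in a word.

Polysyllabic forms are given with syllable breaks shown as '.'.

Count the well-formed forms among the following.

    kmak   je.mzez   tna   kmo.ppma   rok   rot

kmak — violates constraint (b): syllable 1 coda /k/ has 1 consonant (> 0) → ill-formed
je.mzez — violates constraint (b): syllable 2 coda /z/ has 1 consonant (> 0) → ill-formed
tna — violates constraint (d): contains banned sequence /tn/ → ill-formed
kmo.ppma — violates constraint (a): syllable 2 onset /ppm/ has 3 consonants (> 2) → ill-formed
rok — violates constraint (b): syllable 1 coda /k/ has 1 consonant (> 0) → ill-formed
rot — violates constraint (b): syllable 1 coda /t/ has 1 consonant (> 0) → ill-formed
No form is well-formed → 0.

0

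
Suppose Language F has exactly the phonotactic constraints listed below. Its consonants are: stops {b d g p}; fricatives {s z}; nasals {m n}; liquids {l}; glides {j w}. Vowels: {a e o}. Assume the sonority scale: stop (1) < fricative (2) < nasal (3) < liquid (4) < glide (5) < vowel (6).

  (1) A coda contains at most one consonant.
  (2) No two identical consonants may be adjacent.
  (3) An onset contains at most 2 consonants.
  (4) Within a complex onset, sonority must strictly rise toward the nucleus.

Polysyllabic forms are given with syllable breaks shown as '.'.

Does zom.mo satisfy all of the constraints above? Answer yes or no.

zom.mo — violates constraint 2: adjacent identical consonants /mm/ → not permitted

no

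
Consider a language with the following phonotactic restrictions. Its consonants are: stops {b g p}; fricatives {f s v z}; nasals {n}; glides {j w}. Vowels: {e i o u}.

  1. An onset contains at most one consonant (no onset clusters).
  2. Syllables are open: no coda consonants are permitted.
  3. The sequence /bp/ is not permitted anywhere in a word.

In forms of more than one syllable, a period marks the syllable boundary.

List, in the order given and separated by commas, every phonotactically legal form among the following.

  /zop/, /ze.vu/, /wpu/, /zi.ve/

/zop/ — violates constraint 2: syllable 1 coda /p/ has 1 consonant (> 0) → phonotactically illegal
/ze.vu/ — σ1 onset /z/, coda /∅/ ok; σ2 onset /v/, coda /∅/ ok → phonotactically legal
/wpu/ — violates constraint 1: syllable 1 onset /wp/ has 2 consonants (> 1) → phonotactically illegal
/zi.ve/ — σ1 onset /z/, coda /∅/ ok; σ2 onset /v/, coda /∅/ ok → phonotactically legal

/ze.vu/, /zi.ve/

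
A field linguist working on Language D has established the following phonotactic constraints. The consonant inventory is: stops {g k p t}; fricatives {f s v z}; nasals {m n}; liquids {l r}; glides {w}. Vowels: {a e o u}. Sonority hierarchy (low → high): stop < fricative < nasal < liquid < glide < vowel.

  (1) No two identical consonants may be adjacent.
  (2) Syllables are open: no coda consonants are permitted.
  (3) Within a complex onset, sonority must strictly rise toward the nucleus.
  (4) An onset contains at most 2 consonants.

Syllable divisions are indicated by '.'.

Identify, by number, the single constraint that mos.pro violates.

2

mos.pro: syllable 1 coda /s/ has 1 consonant (> 0).
This is a violation of constraint 2: "Syllables are open: no coda consonants are permitted."
The remaining constraints (1, 3, 4) are satisfied.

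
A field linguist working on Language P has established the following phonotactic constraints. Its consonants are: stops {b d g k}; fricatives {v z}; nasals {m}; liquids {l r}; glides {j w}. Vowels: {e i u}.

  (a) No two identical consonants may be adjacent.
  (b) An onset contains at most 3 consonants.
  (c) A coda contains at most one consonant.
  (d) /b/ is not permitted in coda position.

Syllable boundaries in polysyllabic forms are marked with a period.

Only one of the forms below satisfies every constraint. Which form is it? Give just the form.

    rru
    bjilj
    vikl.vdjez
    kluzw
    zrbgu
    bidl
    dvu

rru — violates constraint (a): adjacent identical consonants /rr/ → ill-formed
bjilj — violates constraint (c): syllable 1 coda /lj/ has 2 consonants (> 1) → ill-formed
vikl.vdjez — violates constraint (c): syllable 1 coda /kl/ has 2 consonants (> 1) → ill-formed
kluzw — violates constraint (c): syllable 1 coda /zw/ has 2 consonants (> 1) → ill-formed
zrbgu — violates constraint (b): syllable 1 onset /zrbg/ has 4 consonants (> 3) → ill-formed
bidl — violates constraint (c): syllable 1 coda /dl/ has 2 consonants (> 1) → ill-formed
dvu — σ1 onset /dv/ (2C), coda /∅/ ok → well-formed

dvu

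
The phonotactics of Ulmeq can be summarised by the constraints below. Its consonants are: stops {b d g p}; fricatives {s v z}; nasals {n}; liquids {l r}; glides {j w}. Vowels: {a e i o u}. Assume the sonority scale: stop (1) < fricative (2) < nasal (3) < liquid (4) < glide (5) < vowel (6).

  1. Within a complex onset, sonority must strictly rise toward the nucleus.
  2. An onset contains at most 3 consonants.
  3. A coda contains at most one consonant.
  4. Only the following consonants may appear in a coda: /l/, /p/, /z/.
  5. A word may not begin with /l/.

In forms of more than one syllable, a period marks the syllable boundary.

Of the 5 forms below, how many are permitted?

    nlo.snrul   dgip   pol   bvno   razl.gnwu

nlo.snrul — σ1 onset /nl/ (3→4 rises), coda /∅/ ok; σ2 onset /snr/ (2→3→4 rises), coda /l/ ok → permitted
dgip — violates constraint 1: syllable 1 onset /dg/: /d/ (stop, 1) → /g/ (stop, 1) does not rise → not permitted
pol — σ1 onset /p/, coda /l/ ok → permitted
bvno — σ1 onset /bvn/ (1→2→3 rises), coda /∅/ ok → permitted
razl.gnwu — violates constraint 3: syllable 1 coda /zl/ has 2 consonants (> 1) → not permitted
Permitted: nlo.snrul, pol, bvno → 3.

3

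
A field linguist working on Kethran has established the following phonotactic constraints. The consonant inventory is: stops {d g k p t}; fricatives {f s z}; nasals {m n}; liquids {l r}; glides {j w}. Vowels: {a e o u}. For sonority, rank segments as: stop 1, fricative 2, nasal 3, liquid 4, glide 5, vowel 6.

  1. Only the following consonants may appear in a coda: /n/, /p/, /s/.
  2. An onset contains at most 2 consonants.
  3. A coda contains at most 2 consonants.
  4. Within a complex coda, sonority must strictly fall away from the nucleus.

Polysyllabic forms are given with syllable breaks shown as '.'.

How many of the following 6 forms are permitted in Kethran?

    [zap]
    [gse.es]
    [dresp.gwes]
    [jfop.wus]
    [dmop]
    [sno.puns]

[zap] — σ1 onset /z/, coda /p/ ok → permitted
[gse.es] — σ1 onset /gs/ (2C), coda /∅/ ok; σ2 onset /∅/, coda /s/ ok → permitted
[dresp.gwes] — σ1 onset /dr/ (2C), coda /sp/ (2→1 falls) ok; σ2 onset /gw/ (2C), coda /s/ ok → permitted
[jfop.wus] — σ1 onset /jf/ (2C), coda /p/ ok; σ2 onset /w/, coda /s/ ok → permitted
[dmop] — σ1 onset /dm/ (2C), coda /p/ ok → permitted
[sno.puns] — σ1 onset /sn/ (2C), coda /∅/ ok; σ2 onset /p/, coda /ns/ (3→2 falls) ok → permitted
Permitted: [zap], [gse.es], [dresp.gwes], [jfop.wus], [dmop], [sno.puns] → 6.

6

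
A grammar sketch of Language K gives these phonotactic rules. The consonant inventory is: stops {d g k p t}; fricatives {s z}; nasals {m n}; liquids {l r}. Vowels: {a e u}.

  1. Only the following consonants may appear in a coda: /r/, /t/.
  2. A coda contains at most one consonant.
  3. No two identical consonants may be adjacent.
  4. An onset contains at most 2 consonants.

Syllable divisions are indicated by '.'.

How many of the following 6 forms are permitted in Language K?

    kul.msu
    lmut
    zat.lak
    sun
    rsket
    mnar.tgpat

kul.msu — violates constraint 1: syllable 1 coda contains /l/, which is not a licensed coda consonant → not permitted
lmut — σ1 onset /lm/ (2C), coda /t/ ok → permitted
zat.lak — violates constraint 1: syllable 2 coda contains /k/, which is not a licensed coda consonant → not permitted
sun — violates constraint 1: syllable 1 coda contains /n/, which is not a licensed coda consonant → not permitted
rsket — violates constraint 4: syllable 1 onset /rsk/ has 3 consonants (> 2) → not permitted
mnar.tgpat — violates constraint 4: syllable 2 onset /tgp/ has 3 consonants (> 2) → not permitted
Permitted: lmut → 1.

1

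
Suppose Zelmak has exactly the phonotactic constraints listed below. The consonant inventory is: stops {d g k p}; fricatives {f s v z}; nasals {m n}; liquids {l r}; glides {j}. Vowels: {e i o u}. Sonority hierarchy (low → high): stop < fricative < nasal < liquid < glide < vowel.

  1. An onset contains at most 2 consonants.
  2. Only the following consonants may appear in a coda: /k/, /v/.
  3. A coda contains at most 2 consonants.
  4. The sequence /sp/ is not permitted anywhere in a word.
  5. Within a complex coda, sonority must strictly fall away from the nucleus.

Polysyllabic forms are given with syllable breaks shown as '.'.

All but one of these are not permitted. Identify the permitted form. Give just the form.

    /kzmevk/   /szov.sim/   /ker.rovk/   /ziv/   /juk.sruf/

/kzmevk/ — violates constraint 1: syllable 1 onset /kzm/ has 3 consonants (> 2) → not permitted
/szov.sim/ — violates constraint 2: syllable 2 coda contains /m/, which is not a licensed coda consonant → not permitted
/ker.rovk/ — violates constraint 2: syllable 1 coda contains /r/, which is not a licensed coda consonant → not permitted
/ziv/ — σ1 onset /z/, coda /v/ ok → permitted
/juk.sruf/ — violates constraint 2: syllable 2 coda contains /f/, which is not a licensed coda consonant → not permitted

/ziv/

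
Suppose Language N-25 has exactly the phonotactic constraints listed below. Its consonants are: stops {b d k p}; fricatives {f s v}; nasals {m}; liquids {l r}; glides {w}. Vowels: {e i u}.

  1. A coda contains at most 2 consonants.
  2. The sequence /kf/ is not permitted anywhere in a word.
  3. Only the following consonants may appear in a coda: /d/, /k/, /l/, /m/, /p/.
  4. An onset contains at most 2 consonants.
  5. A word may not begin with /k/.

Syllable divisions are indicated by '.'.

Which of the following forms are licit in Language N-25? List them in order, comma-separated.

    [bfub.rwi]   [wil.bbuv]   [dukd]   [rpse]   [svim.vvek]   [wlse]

[bfub.rwi] — violates constraint 3: syllable 1 coda contains /b/, which is not a licensed coda consonant → illicit
[wil.bbuv] — violates constraint 3: syllable 2 coda contains /v/, which is not a licensed coda consonant → illicit
[dukd] — σ1 onset /d/, coda /kd/ (2C) ok → licit
[rpse] — violates constraint 4: syllable 1 onset /rps/ has 3 consonants (> 2) → illicit
[svim.vvek] — σ1 onset /sv/ (2C), coda /m/ ok; σ2 onset /vv/ (2C), coda /k/ ok → licit
[wlse] — violates constraint 4: syllable 1 onset /wls/ has 3 consonants (> 2) → illicit

[dukd], [svim.vvek]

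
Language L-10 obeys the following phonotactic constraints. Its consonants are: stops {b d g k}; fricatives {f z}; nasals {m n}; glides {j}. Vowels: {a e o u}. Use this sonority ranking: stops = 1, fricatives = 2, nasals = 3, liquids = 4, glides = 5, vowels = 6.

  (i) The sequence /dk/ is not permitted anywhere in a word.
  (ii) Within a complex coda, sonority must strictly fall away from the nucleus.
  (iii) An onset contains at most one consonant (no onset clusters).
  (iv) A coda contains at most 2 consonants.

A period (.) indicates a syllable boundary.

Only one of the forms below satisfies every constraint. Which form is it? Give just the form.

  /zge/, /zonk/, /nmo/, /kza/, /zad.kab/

/zonk/

/zge/ — violates constraint (iii): syllable 1 onset /zg/ has 2 consonants (> 1) → ill-formed
/zonk/ — σ1 onset /z/, coda /nk/ (3→1 falls) ok → well-formed
/nmo/ — violates constraint (iii): syllable 1 onset /nm/ has 2 consonants (> 1) → ill-formed
/kza/ — violates constraint (iii): syllable 1 onset /kz/ has 2 consonants (> 1) → ill-formed
/zad.kab/ — violates constraint (i): contains banned sequence /dk/ → ill-formed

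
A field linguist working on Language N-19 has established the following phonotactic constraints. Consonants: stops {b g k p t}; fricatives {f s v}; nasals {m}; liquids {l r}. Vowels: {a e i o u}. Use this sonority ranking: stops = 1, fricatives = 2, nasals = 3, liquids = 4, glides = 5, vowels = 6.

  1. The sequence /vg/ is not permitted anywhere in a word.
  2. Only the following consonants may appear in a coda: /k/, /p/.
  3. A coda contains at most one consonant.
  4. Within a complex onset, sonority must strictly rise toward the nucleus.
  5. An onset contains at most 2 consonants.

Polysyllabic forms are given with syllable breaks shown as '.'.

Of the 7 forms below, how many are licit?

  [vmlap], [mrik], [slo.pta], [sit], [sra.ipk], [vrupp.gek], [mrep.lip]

[vmlap] — violates constraint 5: syllable 1 onset /vml/ has 3 consonants (> 2) → illicit
[mrik] — σ1 onset /mr/ (3→4 rises), coda /k/ ok → licit
[slo.pta] — violates constraint 4: syllable 2 onset /pt/: /p/ (stop, 1) → /t/ (stop, 1) does not rise → illicit
[sit] — violates constraint 2: syllable 1 coda contains /t/, which is not a licensed coda consonant → illicit
[sra.ipk] — violates constraint 3: syllable 2 coda /pk/ has 2 consonants (> 1) → illicit
[vrupp.gek] — violates constraint 3: syllable 1 coda /pp/ has 2 consonants (> 1) → illicit
[mrep.lip] — σ1 onset /mr/ (3→4 rises), coda /p/ ok; σ2 onset /l/, coda /p/ ok → licit
Licit: [mrik], [mrep.lip] → 2.

2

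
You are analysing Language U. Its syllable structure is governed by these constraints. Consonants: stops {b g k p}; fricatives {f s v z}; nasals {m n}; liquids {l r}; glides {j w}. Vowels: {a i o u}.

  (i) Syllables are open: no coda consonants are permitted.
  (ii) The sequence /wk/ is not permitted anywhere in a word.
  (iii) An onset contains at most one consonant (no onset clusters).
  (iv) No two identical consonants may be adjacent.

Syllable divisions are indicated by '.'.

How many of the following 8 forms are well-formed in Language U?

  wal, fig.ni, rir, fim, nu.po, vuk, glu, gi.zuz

1

wal — violates constraint (i): syllable 1 coda /l/ has 1 consonant (> 0) → ill-formed
fig.ni — violates constraint (i): syllable 1 coda /g/ has 1 consonant (> 0) → ill-formed
rir — violates constraint (i): syllable 1 coda /r/ has 1 consonant (> 0) → ill-formed
fim — violates constraint (i): syllable 1 coda /m/ has 1 consonant (> 0) → ill-formed
nu.po — σ1 onset /n/, coda /∅/ ok; σ2 onset /p/, coda /∅/ ok → well-formed
vuk — violates constraint (i): syllable 1 coda /k/ has 1 consonant (> 0) → ill-formed
glu — violates constraint (iii): syllable 1 onset /gl/ has 2 consonants (> 1) → ill-formed
gi.zuz — violates constraint (i): syllable 2 coda /z/ has 1 consonant (> 0) → ill-formed
Well-formed: nu.po → 1.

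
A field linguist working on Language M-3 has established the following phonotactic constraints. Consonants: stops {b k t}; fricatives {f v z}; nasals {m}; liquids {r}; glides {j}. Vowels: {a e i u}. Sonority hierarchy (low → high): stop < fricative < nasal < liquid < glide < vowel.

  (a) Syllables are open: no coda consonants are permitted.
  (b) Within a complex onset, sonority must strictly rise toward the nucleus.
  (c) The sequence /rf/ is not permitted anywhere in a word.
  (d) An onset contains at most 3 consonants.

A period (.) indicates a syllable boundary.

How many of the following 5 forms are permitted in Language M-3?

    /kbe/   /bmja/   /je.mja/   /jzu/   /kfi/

/kbe/ — violates constraint (b): syllable 1 onset /kb/: /k/ (stop, 1) → /b/ (stop, 1) does not rise → not permitted
/bmja/ — σ1 onset /bmj/ (1→3→5 rises), coda /∅/ ok → permitted
/je.mja/ — σ1 onset /j/, coda /∅/ ok; σ2 onset /mj/ (3→5 rises), coda /∅/ ok → permitted
/jzu/ — violates constraint (b): syllable 1 onset /jz/: /j/ (glide, 5) → /z/ (fricative, 2) does not rise → not permitted
/kfi/ — σ1 onset /kf/ (1→2 rises), coda /∅/ ok → permitted
Permitted: /bmja/, /je.mja/, /kfi/ → 3.

3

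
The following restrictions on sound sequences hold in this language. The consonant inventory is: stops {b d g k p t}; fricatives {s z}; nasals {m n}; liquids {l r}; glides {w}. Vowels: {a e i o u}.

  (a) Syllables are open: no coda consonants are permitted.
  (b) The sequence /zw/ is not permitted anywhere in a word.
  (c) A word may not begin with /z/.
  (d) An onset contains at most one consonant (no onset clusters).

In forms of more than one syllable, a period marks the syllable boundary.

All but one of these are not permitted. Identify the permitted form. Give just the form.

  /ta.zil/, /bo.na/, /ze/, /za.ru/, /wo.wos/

/bo.na/

/ta.zil/ — violates constraint (a): syllable 2 coda /l/ has 1 consonant (> 0) → not permitted
/bo.na/ — σ1 onset /b/, coda /∅/ ok; σ2 onset /n/, coda /∅/ ok → permitted
/ze/ — violates constraint (c): word begins with /z/ → not permitted
/za.ru/ — violates constraint (c): word begins with /z/ → not permitted
/wo.wos/ — violates constraint (a): syllable 2 coda /s/ has 1 consonant (> 0) → not permitted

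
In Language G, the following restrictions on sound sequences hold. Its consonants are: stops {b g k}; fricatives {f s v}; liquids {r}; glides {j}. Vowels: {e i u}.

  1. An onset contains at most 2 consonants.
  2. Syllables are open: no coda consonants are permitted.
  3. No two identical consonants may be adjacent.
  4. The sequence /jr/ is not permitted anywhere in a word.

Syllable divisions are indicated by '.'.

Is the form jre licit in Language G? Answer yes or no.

no

jre — violates constraint 4: contains banned sequence /jr/ → illicit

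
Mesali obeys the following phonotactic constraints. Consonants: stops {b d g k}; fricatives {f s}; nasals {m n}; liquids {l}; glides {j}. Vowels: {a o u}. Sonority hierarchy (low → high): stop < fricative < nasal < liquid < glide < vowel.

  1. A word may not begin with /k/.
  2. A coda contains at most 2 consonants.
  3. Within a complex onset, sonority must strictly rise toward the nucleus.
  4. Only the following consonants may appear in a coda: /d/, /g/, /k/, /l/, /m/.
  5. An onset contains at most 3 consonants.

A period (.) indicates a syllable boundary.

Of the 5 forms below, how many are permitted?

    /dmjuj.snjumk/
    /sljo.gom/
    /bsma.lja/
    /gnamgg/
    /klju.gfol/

/dmjuj.snjumk/ — violates constraint 4: syllable 1 coda contains /j/, which is not a licensed coda consonant → not permitted
/sljo.gom/ — σ1 onset /slj/ (2→4→5 rises), coda /∅/ ok; σ2 onset /g/, coda /m/ ok → permitted
/bsma.lja/ — σ1 onset /bsm/ (1→2→3 rises), coda /∅/ ok; σ2 onset /lj/ (4→5 rises), coda /∅/ ok → permitted
/gnamgg/ — violates constraint 2: syllable 1 coda /mgg/ has 3 consonants (> 2) → not permitted
/klju.gfol/ — violates constraint 1: word begins with /k/ → not permitted
Permitted: /sljo.gom/, /bsma.lja/ → 2.

2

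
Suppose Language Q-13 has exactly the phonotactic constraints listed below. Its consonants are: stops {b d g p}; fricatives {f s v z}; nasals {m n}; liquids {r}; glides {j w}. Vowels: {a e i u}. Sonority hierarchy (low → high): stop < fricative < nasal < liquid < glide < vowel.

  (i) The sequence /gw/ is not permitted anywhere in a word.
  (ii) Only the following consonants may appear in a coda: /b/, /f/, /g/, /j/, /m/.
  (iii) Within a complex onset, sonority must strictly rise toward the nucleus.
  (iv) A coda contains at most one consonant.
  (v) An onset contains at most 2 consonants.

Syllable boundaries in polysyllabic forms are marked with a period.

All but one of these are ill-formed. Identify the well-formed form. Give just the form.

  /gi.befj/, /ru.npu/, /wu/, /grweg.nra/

/gi.befj/ — violates constraint (iv): syllable 2 coda /fj/ has 2 consonants (> 1) → ill-formed
/ru.npu/ — violates constraint (iii): syllable 2 onset /np/: /n/ (nasal, 3) → /p/ (stop, 1) does not rise → ill-formed
/wu/ — σ1 onset /w/, coda /∅/ ok → well-formed
/grweg.nra/ — violates constraint (v): syllable 1 onset /grw/ has 3 consonants (> 2) → ill-formed

/wu/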